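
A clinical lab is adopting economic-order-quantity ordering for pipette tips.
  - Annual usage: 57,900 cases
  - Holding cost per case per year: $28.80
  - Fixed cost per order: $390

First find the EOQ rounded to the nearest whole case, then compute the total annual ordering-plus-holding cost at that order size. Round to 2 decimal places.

$36,064.74

2DS/H = 2·57,900·390/28.8 = 1,568,125.00
EOQ = √1,568,125.00 ≈ 1,252.25 → Q = 1,252 cases
Annual ordering cost = (D/Q)·S = (57,900/1,252) × 390 = $18,035.94
Annual holding cost  = (Q/2)·H = (1,252/2) × 28.8 = $18,028.80
Total = $18,035.94 + $18,028.80 = $36,064.74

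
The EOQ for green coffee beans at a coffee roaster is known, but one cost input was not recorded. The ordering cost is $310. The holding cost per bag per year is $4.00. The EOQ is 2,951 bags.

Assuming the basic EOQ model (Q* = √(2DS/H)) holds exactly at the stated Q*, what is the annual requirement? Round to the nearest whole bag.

56,183 bags per year

EOQ relation: Q² = 2DS/H, so rearrange for the unknown.
D = Q²H / (2S) = 2,951² × 4 / (2 × 310) = 56,183.23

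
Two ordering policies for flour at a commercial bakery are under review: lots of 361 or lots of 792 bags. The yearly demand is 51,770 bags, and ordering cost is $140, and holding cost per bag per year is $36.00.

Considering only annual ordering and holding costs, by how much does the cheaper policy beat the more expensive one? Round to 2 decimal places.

$3,167.75

For each Q, cost = (D/Q)·S + (Q/2)·H.
TC(361) = (51,770/361)×140 + (361/2)×36 = $26,575.01
TC(792) = (51,770/792)×140 + (792/2)×36 = $23,407.26
Cheaper: Q = 792.  Difference = $3,167.75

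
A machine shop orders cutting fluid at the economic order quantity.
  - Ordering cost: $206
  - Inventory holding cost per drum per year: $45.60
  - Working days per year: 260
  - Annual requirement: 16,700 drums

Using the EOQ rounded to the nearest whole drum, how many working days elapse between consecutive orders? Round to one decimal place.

Optimal lot size Q* = (2 × 16,700 × $206 / $45.6)^½ ≈ 388.44 → Q = 388 drums
Cycle time = (working days × Q)/D = (260 × 388) / 16,700 = 6.041 days

6.0 days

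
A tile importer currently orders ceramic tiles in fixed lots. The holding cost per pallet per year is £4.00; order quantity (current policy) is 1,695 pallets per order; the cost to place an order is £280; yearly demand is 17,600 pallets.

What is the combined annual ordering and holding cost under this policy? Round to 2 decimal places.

£6,297.37

Orders/yr = 17,600/1,695 = 10.383; ordering cost = 10.383 × £280 = £2,907.37
Average inventory = 1,695/2 = 847.5; holding cost = 847.5 × £4 = £3,390.00
Total = £2,907.37 + £3,390.00 = £6,297.37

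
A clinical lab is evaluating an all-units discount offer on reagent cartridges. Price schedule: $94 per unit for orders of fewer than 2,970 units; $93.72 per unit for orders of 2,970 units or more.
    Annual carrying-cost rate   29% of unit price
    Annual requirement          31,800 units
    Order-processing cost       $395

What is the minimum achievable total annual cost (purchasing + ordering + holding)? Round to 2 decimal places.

H₁ = 29%×$94 = $27.2600;  H₂ = 29%×$93.72 = $27.1788
EOQ₁ = √(2×31,800×395/27.2600) = 959.98  (< 2,970, feasible at tier 1)
EOQ₂ = √(2×31,800×395/27.1788) = 961.42  (< 2,970 → use Q = 2,970 at tier-2 price)
TC(tier 1 (EOQ₁), Q≈960.0) = $3,015,369.17
TC(tier 2, Q≈2,970.0) = $3,024,885.81
Minimum at tier 1 (EOQ₁): $3,015,369.17

$3,015,369.17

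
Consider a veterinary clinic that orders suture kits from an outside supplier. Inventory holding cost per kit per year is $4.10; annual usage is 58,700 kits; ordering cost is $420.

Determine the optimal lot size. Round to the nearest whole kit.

2DS/H = 2·58,700·420/4.1 = 12,026,341.46
EOQ = √12,026,341.46 ≈ 3,467.90

3,468 kits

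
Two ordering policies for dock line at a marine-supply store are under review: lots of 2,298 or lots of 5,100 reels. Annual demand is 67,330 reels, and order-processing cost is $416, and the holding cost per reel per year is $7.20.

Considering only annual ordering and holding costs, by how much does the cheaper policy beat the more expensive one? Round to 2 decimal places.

$3,390.67

For each Q, cost = (D/Q)·S + (Q/2)·H.
TC(2,298) = (67,330/2,298)×416 + (2,298/2)×7.2 = $20,461.35
TC(5,100) = (67,330/5,100)×416 + (5,100/2)×7.2 = $23,852.02
Lots of 2,298 are cheaper by $3,390.67.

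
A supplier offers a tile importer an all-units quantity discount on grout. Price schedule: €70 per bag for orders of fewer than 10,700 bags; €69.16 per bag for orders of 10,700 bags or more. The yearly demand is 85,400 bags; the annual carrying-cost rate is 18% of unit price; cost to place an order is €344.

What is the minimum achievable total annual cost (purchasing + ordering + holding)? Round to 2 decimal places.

€5,975,610.65

H₁ = 18%×€70 = €12.6000;  H₂ = 18%×€69.16 = €12.4488
EOQ₁ = √(2×85,400×344/12.6000) = 2,159.42  (< 10,700, feasible at tier 1)
EOQ₂ = √(2×85,400×344/12.4488) = 2,172.50  (< 10,700 → use Q = 10,700 at tier-2 price)
TC(tier 1 (EOQ₁), Q≈2,159.4) = €6,005,208.74
TC(tier 2, Q≈10,700.0) = €5,975,610.65
Minimum at tier 2: €5,975,610.65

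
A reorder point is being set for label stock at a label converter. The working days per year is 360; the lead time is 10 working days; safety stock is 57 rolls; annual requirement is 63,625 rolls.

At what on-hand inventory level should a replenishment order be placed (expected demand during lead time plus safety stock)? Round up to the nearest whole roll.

1,825 rolls

Daily demand d = 63,625 / 360 = 176.736 rolls/day
Demand during lead time = 176.736 × 10 = 1,767.36
Reorder point = 1,767.36 + 57 = 1,824.36 → round up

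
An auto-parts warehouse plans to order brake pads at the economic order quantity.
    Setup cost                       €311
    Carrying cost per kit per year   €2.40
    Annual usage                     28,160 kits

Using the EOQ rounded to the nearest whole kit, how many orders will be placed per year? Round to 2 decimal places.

Q* = √(2·D·S / H) = √(2·28,160·311 / 2.4) = √7,298,133.3 ≈ 2,701.51 → Q = 2,702
Orders per year = D/Q = 28,160 / 2,702 = 10.422

10.42 orders per year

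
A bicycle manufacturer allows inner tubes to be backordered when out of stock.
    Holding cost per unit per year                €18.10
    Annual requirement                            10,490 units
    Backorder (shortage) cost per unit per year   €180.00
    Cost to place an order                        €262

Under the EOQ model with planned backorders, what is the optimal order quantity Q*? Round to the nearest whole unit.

Q* = √(2DS/H) · √((H + b)/b)
   = √(2 × 10,490 × 262 / 18.1) · √((18.1 + 180) / 180)
   = 551.079 × 1.0491 ≈ 578.12

578 units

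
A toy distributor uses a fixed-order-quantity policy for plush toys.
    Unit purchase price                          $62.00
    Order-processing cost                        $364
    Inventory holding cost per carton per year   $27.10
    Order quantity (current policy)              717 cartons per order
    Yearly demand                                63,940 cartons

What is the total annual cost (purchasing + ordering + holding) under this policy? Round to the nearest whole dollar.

Orders/yr = 63,940/717 = 89.177; ordering cost = 89.177 × $364 = $32,460.47
Average inventory = 717/2 = 358.5; holding cost = 358.5 × $27.1 = $9,715.35
Purchase cost = D·C = 63,940 × 62 = $3,964,280.00
Total = $32,460.47 + $9,715.35 + $3,964,280.00 = $4,006,455.82

$4,006,456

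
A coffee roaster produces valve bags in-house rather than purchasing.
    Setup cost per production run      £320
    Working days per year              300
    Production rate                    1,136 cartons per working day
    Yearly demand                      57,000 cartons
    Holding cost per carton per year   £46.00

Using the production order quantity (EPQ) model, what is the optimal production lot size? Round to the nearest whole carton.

976 cartons

d = 57,000/300 = 190.0000 cartons/day;  effective holding cost H(1 − d/p) = 46·(1 − 190.0000/1136) = 38.30634
Q* = √(2DS / H_eff) = √(2·57,000·320 / 38.30634) ≈ 975.87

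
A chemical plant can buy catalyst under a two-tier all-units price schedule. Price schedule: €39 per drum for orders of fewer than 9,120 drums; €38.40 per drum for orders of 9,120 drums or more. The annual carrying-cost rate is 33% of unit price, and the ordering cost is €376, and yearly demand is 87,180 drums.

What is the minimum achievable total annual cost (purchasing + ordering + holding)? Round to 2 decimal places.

H₁ = 33%×€39 = €12.8700;  H₂ = 33%×€38.40 = €12.6720
EOQ₁ = √(2×87,180×376/12.8700) = 2,256.98  (< 9,120, feasible at tier 1)
EOQ₂ = √(2×87,180×376/12.6720) = 2,274.55  (< 9,120 → use Q = 9,120 at tier-2 price)
TC(tier 1 (EOQ₁), Q≈2,257.0) = €3,429,067.36
TC(tier 2, Q≈9,120.0) = €3,409,090.58
Minimum at tier 2: €3,409,090.58

€3,409,090.58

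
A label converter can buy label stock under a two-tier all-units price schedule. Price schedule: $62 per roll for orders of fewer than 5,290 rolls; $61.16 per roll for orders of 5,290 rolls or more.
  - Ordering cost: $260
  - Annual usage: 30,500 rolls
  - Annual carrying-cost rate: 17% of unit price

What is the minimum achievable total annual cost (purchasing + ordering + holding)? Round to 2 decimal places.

H₁ = 17%×$62 = $10.5400;  H₂ = 17%×$61.16 = $10.3972
EOQ₁ = √(2×30,500×260/10.5400) = 1,226.68  (< 5,290, feasible at tier 1)
EOQ₂ = √(2×30,500×260/10.3972) = 1,235.08  (< 5,290 → use Q = 5,290 at tier-2 price)
TC(tier 1 (EOQ₁), Q≈1,226.7) = $1,903,929.21
TC(tier 2, Q≈5,290.0) = $1,894,379.65
Minimum at tier 2: $1,894,379.65

$1,894,379.65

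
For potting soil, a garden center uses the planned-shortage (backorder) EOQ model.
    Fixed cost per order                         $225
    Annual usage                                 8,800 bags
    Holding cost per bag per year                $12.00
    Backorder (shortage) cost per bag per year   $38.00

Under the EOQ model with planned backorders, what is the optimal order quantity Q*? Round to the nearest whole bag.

Basic EOQ = √(2·8,800·225/12) = 574.456
Backorder adjustment √((H+b)/b) = √((12+38)/38) = 1.1471
Q* = 574.456 × 1.1471 ≈ 658.95

659 bags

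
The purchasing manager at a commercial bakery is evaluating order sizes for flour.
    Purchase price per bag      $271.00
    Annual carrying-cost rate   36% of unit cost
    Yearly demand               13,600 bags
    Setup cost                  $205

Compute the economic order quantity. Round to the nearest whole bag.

H = i·C = 0.36 × $271 = $97.5600 per bag-year
2DS/H = 2·13,600·205/97.56 = 57,154.57
EOQ = √57,154.57 ≈ 239.07

239 bags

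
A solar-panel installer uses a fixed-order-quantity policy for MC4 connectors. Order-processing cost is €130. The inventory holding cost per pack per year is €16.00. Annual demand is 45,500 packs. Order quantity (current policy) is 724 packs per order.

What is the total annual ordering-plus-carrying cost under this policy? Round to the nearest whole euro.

Annual ordering cost = (D/Q)·S = (45,500/724) × 130 = €8,169.89
Annual holding cost  = (Q/2)·H = (724/2) × 16 = €5,792.00
Total = €8,169.89 + €5,792.00 = €13,961.89

€13,962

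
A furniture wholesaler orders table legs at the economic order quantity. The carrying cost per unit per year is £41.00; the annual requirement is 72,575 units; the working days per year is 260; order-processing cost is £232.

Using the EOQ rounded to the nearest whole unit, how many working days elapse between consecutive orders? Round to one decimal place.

3.2 days

Q* = √(2·D·S / H) = √(2·72,575·232 / 41) = √821,336.6 ≈ 906.28 → Q = 906 units
T = Q/D × 260 days = 906/72,575 × 260 = 3.246 days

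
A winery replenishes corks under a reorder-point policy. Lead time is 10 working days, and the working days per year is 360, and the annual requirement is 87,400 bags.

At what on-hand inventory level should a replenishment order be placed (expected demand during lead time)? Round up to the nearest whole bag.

2,428 bags

Daily demand d = 87,400 / 360 = 242.778 bags/day
Demand during lead time = 242.778 × 10 = 2,427.78
Reorder point = 2,427.78 → round up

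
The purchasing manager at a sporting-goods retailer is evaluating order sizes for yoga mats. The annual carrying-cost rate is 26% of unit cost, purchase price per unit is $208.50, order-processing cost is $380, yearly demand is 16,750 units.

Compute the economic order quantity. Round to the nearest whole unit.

485 units

Holding cost per unit per year: H = 26% × $208.5 = $54.2100
Optimal lot size Q* = (2 × 16,750 × $380 / $54.21)^½ ≈ 484.59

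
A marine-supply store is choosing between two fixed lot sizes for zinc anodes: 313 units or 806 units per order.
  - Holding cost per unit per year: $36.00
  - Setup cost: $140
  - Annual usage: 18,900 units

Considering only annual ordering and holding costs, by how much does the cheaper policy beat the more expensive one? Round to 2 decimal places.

Annual cost at Q: ordering D·S/Q plus holding Q·H/2.
TC(313) = (18,900/313)×140 + (313/2)×36 = $14,087.67
TC(806) = (18,900/806)×140 + (806/2)×36 = $17,790.88
Lots of 313 are cheaper by $3,703.20.

$3,703.20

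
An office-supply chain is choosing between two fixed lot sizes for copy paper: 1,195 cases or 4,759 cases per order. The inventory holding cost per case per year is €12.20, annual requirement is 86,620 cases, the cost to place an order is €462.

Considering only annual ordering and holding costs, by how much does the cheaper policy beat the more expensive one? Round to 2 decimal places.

Annual cost at Q: ordering D·S/Q plus holding Q·H/2.
TC(1,195) = (86,620/1,195)×462 + (1,195/2)×12.2 = €40,777.73
TC(4,759) = (86,620/4,759)×462 + (4,759/2)×12.2 = €37,438.90
Cheaper: Q = 4,759.  Difference = €3,338.83

€3,338.83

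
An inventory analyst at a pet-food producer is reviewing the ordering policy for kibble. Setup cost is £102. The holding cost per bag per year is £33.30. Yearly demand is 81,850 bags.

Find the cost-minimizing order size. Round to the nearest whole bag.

Q* = √(2·D·S / H) = √(2·81,850·102 / 33.3) = √501,423.4 ≈ 708.11

708 bags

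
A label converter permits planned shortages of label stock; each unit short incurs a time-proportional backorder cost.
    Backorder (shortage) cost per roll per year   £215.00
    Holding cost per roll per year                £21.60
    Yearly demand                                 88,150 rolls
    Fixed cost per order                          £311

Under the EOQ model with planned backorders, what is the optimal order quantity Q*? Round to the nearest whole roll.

1,671 rolls

Q* = √(2DS/H) · √((H + b)/b)
   = √(2 × 88,150 × 311 / 21.6) · √((21.6 + 215) / 215)
   = 1,593.234 × 1.0490 ≈ 1,671.35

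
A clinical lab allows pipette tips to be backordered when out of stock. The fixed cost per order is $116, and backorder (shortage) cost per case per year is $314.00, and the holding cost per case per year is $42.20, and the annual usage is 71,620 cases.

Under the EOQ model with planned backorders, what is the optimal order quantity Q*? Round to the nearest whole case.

Q* = √(2DS/H) · √((H + b)/b)
   = √(2 × 71,620 × 116 / 42.2) · √((42.2 + 314) / 314)
   = 627.487 × 1.0651 ≈ 668.32

668 cases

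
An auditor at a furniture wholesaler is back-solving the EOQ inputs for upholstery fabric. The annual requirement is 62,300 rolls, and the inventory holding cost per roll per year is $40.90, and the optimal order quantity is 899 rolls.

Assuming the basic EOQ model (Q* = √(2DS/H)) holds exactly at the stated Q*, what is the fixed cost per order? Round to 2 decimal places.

From Q* = √(2DS/H) ⇒ Q*² = 2DS/H.
S = Q²H / (2D) = 899² × 40.9 / (2 × 62,300) = 265.2923

$265.29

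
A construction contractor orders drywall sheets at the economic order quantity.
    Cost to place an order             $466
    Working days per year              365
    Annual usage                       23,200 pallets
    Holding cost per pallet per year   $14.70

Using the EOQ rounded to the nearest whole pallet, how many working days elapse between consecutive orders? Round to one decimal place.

19.1 days

Optimal lot size Q* = (2 × 23,200 × $466 / $14.7)^½ ≈ 1,212.81 → Q = 1,213 pallets
T = Q/D × 365 days = 1,213/23,200 × 365 = 19.084 days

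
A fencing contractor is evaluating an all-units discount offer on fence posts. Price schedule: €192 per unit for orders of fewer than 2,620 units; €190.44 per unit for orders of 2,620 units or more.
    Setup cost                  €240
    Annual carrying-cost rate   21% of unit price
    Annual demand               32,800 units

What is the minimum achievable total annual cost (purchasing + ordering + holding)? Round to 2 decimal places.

H₁ = 21%×€192 = €40.3200;  H₂ = 21%×€190.44 = €39.9924
EOQ₁ = √(2×32,800×240/40.3200) = 624.88  (< 2,620, feasible at tier 1)
EOQ₂ = √(2×32,800×240/39.9924) = 627.44  (< 2,620 → use Q = 2,620 at tier-2 price)
TC(tier 1 (EOQ₁), Q≈624.9) = €6,322,795.20
TC(tier 2, Q≈2,620.0) = €6,301,826.62
Minimum at tier 2: €6,301,826.62

€6,301,826.62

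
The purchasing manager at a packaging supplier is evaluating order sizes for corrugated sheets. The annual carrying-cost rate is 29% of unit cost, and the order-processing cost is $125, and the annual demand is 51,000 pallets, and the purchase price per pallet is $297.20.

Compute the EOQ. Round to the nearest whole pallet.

Carrying cost H = $297.2 × 29% = $86.1880/pallet/yr
EOQ = √(2DS/H) = √(2 × 51,000 × 125 / 86.188)
    = √(147,932.43) ≈ 384.62

385 pallets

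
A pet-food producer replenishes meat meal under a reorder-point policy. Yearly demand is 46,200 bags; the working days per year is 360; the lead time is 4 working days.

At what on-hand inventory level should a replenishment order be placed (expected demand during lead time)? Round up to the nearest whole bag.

514 bags

Daily demand d = 46,200 / 360 = 128.333 bags/day
Demand during lead time = 128.333 × 4 = 513.33
Reorder point = 513.33 → round up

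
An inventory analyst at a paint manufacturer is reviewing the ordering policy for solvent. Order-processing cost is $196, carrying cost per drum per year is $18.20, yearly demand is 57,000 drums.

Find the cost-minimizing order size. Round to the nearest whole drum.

1,108 drums

EOQ = √(2DS/H) = √(2 × 57,000 × 196 / 18.2)
    = √(1,227,692.31) ≈ 1,108.01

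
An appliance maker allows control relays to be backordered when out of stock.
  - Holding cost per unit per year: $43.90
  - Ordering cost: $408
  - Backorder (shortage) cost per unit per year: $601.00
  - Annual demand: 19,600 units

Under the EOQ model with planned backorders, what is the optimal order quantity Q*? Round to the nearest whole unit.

Basic EOQ = √(2·19,600·408/43.9) = 603.588
Backorder adjustment √((H+b)/b) = √((43.9+601)/601) = 1.0359
Q* = 603.588 × 1.0359 ≈ 625.24

625 units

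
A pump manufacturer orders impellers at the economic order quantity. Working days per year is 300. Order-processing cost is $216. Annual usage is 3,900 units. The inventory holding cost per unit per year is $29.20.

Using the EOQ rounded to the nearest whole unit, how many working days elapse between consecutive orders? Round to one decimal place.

EOQ = √(2DS/H) = √(2 × 3,900 × 216 / 29.2)
    = √(57,698.63) ≈ 240.21 → Q = 240 units
T = Q/D × 300 days = 240/3,900 × 300 = 18.462 days

18.5 days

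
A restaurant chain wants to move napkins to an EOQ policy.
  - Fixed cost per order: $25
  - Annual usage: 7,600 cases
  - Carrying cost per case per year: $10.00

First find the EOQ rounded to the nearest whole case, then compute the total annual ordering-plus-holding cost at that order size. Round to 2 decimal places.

2DS/H = 2·7,600·25/10 = 38,000.00
EOQ = √38,000.00 ≈ 194.94 → Q = 195 cases
Annual ordering cost = (D/Q)·S = (7,600/195) × 25 = $974.36
Annual holding cost  = (Q/2)·H = (195/2) × 10 = $975.00
Total = $974.36 + $975.00 = $1,949.36

$1,949.36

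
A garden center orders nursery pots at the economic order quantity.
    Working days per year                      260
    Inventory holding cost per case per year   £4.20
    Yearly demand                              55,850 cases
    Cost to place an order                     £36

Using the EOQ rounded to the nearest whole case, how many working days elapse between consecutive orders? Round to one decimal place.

4.6 days

EOQ = √(2DS/H) = √(2 × 55,850 × 36 / 4.2)
    = √(957,428.57) ≈ 978.48 → Q = 978 cases
Cycle time = (working days × Q)/D = (260 × 978) / 55,850 = 4.553 days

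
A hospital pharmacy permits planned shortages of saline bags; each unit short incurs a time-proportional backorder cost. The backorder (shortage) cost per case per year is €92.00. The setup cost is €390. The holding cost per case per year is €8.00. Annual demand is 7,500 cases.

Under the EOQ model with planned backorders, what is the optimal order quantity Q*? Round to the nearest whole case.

892 cases

Basic EOQ = √(2·7,500·390/8) = 855.132
Backorder adjustment √((H+b)/b) = √((8+92)/92) = 1.0426
Q* = 855.132 × 1.0426 ≈ 891.54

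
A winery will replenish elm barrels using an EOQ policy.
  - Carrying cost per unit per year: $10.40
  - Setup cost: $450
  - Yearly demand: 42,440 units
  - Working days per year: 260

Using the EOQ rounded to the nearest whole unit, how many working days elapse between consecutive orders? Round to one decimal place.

EOQ = √(2DS/H) = √(2 × 42,440 × 450 / 10.4)
    = √(3,672,692.31) ≈ 1,916.43 → Q = 1,916 units
Days between orders = 260 / (D/Q) = 260 / 22.150 ≈ 11.738

11.7 days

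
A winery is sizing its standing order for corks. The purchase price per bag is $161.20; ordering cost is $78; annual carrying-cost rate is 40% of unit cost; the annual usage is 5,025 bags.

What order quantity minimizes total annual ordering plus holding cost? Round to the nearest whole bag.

Holding cost per bag per year: H = 40% × $161.2 = $64.4800
2DS/H = 2·5,025·78/64.48 = 12,157.26
EOQ = √12,157.26 ≈ 110.26

110 bags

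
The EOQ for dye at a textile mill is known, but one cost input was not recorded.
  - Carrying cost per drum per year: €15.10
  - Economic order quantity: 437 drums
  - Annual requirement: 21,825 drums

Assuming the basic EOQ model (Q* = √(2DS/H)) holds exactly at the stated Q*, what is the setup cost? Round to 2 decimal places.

€66.06

EOQ relation: Q² = 2DS/H, so rearrange for the unknown.
S = Q²H / (2D) = 437² × 15.1 / (2 × 21,825) = 66.0626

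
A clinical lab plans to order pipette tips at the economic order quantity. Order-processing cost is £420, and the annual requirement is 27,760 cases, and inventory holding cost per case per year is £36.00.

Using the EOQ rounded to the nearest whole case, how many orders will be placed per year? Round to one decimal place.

34.5 orders per year

Q* = √(2·D·S / H) = √(2·27,760·420 / 36) = √647,733.3 ≈ 804.82 → Q = 805
N = D/Q = 27,760/805 ≈ 34.484 orders/yr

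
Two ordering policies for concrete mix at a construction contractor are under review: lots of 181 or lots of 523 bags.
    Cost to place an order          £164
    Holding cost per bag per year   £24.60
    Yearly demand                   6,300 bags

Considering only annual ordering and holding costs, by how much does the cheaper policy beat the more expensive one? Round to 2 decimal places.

£473.84

TC(Q) = (D/Q)S + (Q/2)H
TC(181) = (6,300/181)×164 + (181/2)×24.6 = £7,934.59
TC(523) = (6,300/523)×164 + (523/2)×24.6 = £8,408.43
Lots of 181 are cheaper by £473.84.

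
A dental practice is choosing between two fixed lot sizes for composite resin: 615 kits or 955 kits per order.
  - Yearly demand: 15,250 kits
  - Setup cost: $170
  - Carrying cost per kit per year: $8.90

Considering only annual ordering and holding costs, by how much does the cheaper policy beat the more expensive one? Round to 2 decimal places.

$12.21

Annual cost at Q: ordering D·S/Q plus holding Q·H/2.
TC(615) = (15,250/615)×170 + (615/2)×8.9 = $6,952.20
TC(955) = (15,250/955)×170 + (955/2)×8.9 = $6,964.41
Lots of 615 are cheaper by $12.21.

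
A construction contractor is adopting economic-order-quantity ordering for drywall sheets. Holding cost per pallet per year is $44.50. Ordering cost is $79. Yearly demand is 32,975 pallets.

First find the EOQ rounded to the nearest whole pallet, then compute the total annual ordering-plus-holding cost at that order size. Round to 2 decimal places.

$15,226.53

2DS/H = 2·32,975·79/44.5 = 117,079.78
EOQ = √117,079.78 ≈ 342.17 → Q = 342 pallets
Ordering: D/Q × S = 32,975/342 × $79 = $7,617.03
Holding:  Q/2 × H = 342/2 × $44.5 = $7,609.50
Total = $7,617.03 + $7,609.50 = $15,226.53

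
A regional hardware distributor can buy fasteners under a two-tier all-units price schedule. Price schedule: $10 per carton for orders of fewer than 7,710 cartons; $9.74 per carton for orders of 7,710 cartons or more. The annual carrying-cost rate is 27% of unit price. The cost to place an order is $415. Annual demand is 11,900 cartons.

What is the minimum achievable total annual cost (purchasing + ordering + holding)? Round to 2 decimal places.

H₁ = 27%×$10 = $2.7000;  H₂ = 27%×$9.74 = $2.6298
EOQ₁ = √(2×11,900×415/2.7000) = 1,912.63  (< 7,710, feasible at tier 1)
EOQ₂ = √(2×11,900×415/2.6298) = 1,937.99  (< 7,710 → use Q = 7,710 at tier-2 price)
TC(tier 1 (EOQ₁), Q≈1,912.6) = $124,164.10
TC(tier 2, Q≈7,710.0) = $126,684.41
Minimum at tier 1 (EOQ₁): $124,164.10

$124,164.10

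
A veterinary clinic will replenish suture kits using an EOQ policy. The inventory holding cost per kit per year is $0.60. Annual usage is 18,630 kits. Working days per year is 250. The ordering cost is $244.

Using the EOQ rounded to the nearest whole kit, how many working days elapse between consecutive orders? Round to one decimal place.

2DS/H = 2·18,630·244/0.6 = 15,152,400.00
EOQ = √15,152,400.00 ≈ 3,892.61 → Q = 3,893 kits
T = Q/D × 250 days = 3,893/18,630 × 250 = 52.241 days

52.2 days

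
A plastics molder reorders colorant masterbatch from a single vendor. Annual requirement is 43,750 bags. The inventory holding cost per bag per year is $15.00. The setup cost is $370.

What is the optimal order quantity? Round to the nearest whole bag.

1,469 bags

EOQ = √(2DS/H) = √(2 × 43,750 × 370 / 15)
    = √(2,158,333.33) ≈ 1,469.13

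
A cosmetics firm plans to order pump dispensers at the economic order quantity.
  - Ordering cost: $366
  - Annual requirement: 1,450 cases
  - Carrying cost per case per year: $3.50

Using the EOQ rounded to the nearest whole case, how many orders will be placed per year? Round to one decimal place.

2.6 orders per year

Optimal lot size Q* = (2 × 1,450 × $366 / $3.5)^½ ≈ 550.69 → Q = 551
Orders per year = D/Q = 1,450 / 551 = 2.632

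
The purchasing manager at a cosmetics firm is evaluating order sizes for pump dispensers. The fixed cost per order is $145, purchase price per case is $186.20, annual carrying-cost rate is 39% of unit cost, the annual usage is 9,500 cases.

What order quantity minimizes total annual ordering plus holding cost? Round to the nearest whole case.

Carrying cost H = $186.2 × 39% = $72.6180/case/yr
Optimal lot size Q* = (2 × 9,500 × $145 / $72.618)^½ ≈ 194.78

195 cases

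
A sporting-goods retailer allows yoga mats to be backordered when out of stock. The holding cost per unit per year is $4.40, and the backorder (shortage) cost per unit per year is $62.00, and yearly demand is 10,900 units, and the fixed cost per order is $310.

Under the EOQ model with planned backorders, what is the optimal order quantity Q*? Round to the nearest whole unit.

Basic EOQ = √(2·10,900·310/4.4) = 1,239.318
Backorder adjustment √((H+b)/b) = √((4.4+62)/62) = 1.0349
Q* = 1,239.318 × 1.0349 ≈ 1,282.54

1,283 units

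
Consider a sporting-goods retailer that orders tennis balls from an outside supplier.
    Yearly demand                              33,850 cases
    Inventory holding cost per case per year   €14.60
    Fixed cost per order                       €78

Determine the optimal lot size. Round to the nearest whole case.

601 cases

2DS/H = 2·33,850·78/14.6 = 361,684.93
EOQ = √361,684.93 ≈ 601.40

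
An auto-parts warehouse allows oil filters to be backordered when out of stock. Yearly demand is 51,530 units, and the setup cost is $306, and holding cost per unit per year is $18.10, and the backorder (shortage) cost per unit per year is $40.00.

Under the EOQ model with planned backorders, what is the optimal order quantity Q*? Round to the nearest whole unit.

Q* = √(2DS/H) · √((H + b)/b)
   = √(2 × 51,530 × 306 / 18.1) · √((18.1 + 40) / 40)
   = 1,319.977 × 1.2052 ≈ 1,590.83

1,591 units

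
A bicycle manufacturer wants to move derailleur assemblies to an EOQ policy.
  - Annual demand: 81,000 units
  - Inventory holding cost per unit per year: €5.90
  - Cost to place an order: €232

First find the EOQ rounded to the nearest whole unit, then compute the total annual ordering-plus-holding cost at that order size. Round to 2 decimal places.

€14,891.12

Optimal lot size Q* = (2 × 81,000 × €232 / €5.9)^½ ≈ 2,523.92 → Q = 2,524 units
Orders/yr = 81,000/2,524 = 32.092; ordering cost = 32.092 × €232 = €7,445.32
Average inventory = 2,524/2 = 1262; holding cost = 1262 × €5.9 = €7,445.80
Total = €7,445.32 + €7,445.80 = €14,891.12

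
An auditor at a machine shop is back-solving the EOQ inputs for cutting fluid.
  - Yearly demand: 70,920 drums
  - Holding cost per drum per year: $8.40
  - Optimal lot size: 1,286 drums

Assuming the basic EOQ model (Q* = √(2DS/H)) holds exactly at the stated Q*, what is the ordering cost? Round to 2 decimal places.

EOQ relation: Q² = 2DS/H, so rearrange for the unknown.
S = Q²H / (2D) = 1,286² × 8.4 / (2 × 70,920) = 97.9405

$97.94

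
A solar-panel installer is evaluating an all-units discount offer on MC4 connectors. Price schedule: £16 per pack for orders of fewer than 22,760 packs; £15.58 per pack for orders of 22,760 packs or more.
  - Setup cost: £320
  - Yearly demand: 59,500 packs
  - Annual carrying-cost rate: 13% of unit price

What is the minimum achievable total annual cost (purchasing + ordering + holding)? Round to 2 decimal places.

£950,895.61

H₁ = 13%×£16 = £2.0800;  H₂ = 13%×£15.58 = £2.0254
EOQ₁ = √(2×59,500×320/2.0800) = 4,278.75  (< 22,760, feasible at tier 1)
EOQ₂ = √(2×59,500×320/2.0254) = 4,336.04  (< 22,760 → use Q = 22,760 at tier-2 price)
TC(tier 1 (EOQ₁), Q≈4,278.7) = £960,899.80
TC(tier 2, Q≈22,760.0) = £950,895.61
Minimum at tier 2: £950,895.61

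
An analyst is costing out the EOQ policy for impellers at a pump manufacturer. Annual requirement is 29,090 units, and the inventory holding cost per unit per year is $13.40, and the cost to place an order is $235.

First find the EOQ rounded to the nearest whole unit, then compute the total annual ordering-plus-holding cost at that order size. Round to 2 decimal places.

$13,535.47

Optimal lot size Q* = (2 × 29,090 × $235 / $13.4)^½ ≈ 1,010.11 → Q = 1,010 units
Annual ordering cost = (D/Q)·S = (29,090/1,010) × 235 = $6,768.47
Annual holding cost  = (Q/2)·H = (1,010/2) × 13.4 = $6,767.00
Total = $6,768.47 + $6,767.00 = $13,535.47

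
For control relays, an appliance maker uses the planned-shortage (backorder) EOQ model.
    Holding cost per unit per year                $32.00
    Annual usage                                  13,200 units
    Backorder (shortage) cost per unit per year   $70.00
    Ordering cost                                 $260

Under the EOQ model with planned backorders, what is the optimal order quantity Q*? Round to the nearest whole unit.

559 units

Basic EOQ = √(2·13,200·260/32) = 463.141
Backorder adjustment √((H+b)/b) = √((32+70)/70) = 1.2071
Q* = 463.141 × 1.2071 ≈ 559.07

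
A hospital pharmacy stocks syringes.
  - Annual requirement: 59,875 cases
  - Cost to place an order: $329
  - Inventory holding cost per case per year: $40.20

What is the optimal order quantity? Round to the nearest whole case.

2DS/H = 2·59,875·329/40.2 = 980,043.53
EOQ = √980,043.53 ≈ 989.97

990 cases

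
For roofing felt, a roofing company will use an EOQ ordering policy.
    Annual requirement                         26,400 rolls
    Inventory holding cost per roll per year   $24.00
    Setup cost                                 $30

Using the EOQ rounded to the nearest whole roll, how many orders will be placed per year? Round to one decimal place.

102.7 orders per year

Q* = √(2·D·S / H) = √(2·26,400·30 / 24) = √66,000.0 ≈ 256.90 → Q = 257
Orders per year = D/Q = 26,400 / 257 = 102.724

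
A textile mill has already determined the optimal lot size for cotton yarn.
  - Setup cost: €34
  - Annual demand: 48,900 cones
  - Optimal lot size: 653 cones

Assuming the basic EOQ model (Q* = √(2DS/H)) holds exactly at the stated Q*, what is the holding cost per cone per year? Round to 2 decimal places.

From Q* = √(2DS/H) ⇒ Q*² = 2DS/H.
H = 2DS / Q² = 2 × 48,900 × 34 / 653² = 7.7981

€7.80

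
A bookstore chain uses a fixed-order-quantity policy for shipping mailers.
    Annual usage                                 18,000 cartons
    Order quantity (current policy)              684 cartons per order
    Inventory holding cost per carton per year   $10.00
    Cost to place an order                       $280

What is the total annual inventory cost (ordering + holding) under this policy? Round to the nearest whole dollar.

Ordering: D/Q × S = 18,000/684 × $280 = $7,368.42
Holding:  Q/2 × H = 684/2 × $10 = $3,420.00
Total = $7,368.42 + $3,420.00 = $10,788.42

$10,788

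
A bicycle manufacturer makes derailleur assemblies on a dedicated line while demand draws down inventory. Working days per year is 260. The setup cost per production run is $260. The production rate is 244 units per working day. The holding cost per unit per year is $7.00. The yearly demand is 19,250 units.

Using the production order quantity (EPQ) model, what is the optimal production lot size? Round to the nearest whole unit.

Daily demand d = 19,250/260 = 74.038; p = 244; 1 − d/p = 0.69656
EPQ = √(2DS / (H(1 − d/p)))
    = √(2 × 19,250 × 260 / (7 × 0.69656)) ≈ 1,432.81

1,433 units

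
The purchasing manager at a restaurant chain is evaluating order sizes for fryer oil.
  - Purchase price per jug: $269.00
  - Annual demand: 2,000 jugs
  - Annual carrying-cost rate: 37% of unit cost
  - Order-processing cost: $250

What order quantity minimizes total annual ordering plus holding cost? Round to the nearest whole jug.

H = i·C = 0.37 × $269 = $99.5300 per jug-year
Optimal lot size Q* = (2 × 2,000 × $250 / $99.53)^½ ≈ 100.24

100 jugs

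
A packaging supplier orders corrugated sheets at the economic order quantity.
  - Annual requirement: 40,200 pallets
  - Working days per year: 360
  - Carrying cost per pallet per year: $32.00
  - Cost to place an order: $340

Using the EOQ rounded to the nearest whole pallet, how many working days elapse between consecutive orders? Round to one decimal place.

Q* = √(2·D·S / H) = √(2·40,200·340 / 32) = √854,250.0 ≈ 924.26 → Q = 924 pallets
Days between orders = 360 / (D/Q) = 360 / 43.506 ≈ 8.275

8.3 days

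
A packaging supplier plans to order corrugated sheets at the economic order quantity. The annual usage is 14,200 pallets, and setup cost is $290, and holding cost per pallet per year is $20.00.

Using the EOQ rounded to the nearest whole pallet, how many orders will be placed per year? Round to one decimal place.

Optimal lot size Q* = (2 × 14,200 × $290 / $20)^½ ≈ 641.72 → Q = 642
Orders per year = D/Q = 14,200 / 642 = 22.118

22.1 orders per year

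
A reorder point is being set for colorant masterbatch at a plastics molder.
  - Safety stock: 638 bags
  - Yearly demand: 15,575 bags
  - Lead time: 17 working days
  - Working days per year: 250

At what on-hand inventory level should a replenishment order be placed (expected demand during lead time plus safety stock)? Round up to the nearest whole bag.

1,698 bags

Daily demand d = 15,575 / 250 = 62.300 bags/day
Demand during lead time = 62.300 × 17 = 1,059.10
Reorder point = 1,059.10 + 638 = 1,697.10 → round up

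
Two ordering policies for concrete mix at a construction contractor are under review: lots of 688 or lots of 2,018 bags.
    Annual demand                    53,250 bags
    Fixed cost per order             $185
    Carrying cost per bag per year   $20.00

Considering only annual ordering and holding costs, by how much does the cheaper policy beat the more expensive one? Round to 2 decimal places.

$3,863.01

Annual cost at Q: ordering D·S/Q plus holding Q·H/2.
TC(688) = (53,250/688)×185 + (688/2)×20 = $21,198.68
TC(2,018) = (53,250/2,018)×185 + (2,018/2)×20 = $25,061.69
Lots of 688 are cheaper by $3,863.01.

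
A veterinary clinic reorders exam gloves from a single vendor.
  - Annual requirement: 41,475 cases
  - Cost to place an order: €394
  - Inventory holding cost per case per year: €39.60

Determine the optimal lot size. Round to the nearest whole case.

908 cases

Optimal lot size Q* = (2 × 41,475 × €394 / €39.6)^½ ≈ 908.47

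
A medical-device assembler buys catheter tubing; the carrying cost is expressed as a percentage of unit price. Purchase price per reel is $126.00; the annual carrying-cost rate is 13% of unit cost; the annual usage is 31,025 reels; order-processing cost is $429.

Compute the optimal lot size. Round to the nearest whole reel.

1,275 reels

H = i·C = 0.13 × $126 = $16.3800 per reel-year
Optimal lot size Q* = (2 × 31,025 × $429 / $16.38)^½ ≈ 1,274.80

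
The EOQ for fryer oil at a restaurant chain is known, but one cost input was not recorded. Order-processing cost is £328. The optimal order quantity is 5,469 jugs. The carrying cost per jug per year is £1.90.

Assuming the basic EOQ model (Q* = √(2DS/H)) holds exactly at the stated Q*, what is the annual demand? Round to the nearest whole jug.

From Q* = √(2DS/H) ⇒ Q*² = 2DS/H.
D = Q²H / (2S) = 5,469² × 1.9 / (2 × 328) = 86,629.46

86,629 jugs per year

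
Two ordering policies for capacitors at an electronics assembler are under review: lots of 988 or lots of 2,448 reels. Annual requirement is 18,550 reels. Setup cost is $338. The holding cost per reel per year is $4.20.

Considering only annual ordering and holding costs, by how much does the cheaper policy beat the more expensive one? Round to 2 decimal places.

Annual cost at Q: ordering D·S/Q plus holding Q·H/2.
TC(988) = (18,550/988)×338 + (988/2)×4.2 = $8,420.85
TC(2,448) = (18,550/2,448)×338 + (2,448/2)×4.2 = $7,702.03
Cheaper: Q = 2,448.  Difference = $718.82

$718.82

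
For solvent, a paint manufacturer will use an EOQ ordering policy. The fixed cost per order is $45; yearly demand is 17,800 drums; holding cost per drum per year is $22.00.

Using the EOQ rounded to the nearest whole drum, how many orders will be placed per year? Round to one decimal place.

2DS/H = 2·17,800·45/22 = 72,818.18
EOQ = √72,818.18 ≈ 269.85 → Q = 270
Orders per year = D/Q = 17,800 / 270 = 65.926

65.9 orders per year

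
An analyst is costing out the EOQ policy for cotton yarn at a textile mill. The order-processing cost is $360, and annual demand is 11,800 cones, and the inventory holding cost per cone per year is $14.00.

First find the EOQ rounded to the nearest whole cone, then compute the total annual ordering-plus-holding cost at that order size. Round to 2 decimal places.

$10,906.15

Optimal lot size Q* = (2 × 11,800 × $360 / $14)^½ ≈ 779.01 → Q = 779 cones
Annual ordering cost = (D/Q)·S = (11,800/779) × 360 = $5,453.15
Annual holding cost  = (Q/2)·H = (779/2) × 14 = $5,453.00
Total = $5,453.15 + $5,453.00 = $10,906.15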